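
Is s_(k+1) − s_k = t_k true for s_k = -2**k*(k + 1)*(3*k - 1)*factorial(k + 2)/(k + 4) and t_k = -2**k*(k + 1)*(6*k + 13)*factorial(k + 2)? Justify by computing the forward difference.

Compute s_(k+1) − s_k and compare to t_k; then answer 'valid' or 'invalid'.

s_(k+1) = -2**(k + 1)*(k + 2)*(3*k + 2)*factorial(k + 3)/(k + 5)
s_(k+1) − s_k = -2**k*(6*k**4 + 55*k**3 + 175*k**2 + 239*k + 101)*factorial(k + 2)/((k + 4)*(k + 5))
(s_(k+1) − s_k) − t_k = 3*2**k*(6*k**3 + 43*k**2 + 86*k + 53)*factorial(k + 2)/((k + 4)*(k + 5))

Invalid: residual 3*2**k*(6*k**3 + 43*k**2 + 86*k + 53)*factorial(k + 2)/((k + 4)*(k + 5)) ≠ 0.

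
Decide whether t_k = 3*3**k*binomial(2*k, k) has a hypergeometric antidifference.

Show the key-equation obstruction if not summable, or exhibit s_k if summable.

The ratio is 6*(2*k + 1)/(k + 1).
Gosper form: A/B · C(k+1)/C(k) with A=12*k + 6, B=k + 1, C=1.
Solve (12*k + 6)·f(k+1) − (k)·f(k) = 1.
d = -1 from the (1,1,0) case.
d = -1 < 0 ⇒ no nonzero polynomial f; not summable.

No — key equation has no polynomial f.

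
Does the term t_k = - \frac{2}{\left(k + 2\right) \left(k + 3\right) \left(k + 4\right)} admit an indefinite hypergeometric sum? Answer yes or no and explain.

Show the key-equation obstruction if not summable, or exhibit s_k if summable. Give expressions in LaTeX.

Ratio r(k) = (k + 2)/(k + 5).
So A=k + 2 and B=k + 5, with C=1.
Set up (k + 2)·f(k+1) − (k + 4)·f(k) − (1) = 0.
Bound: deg f ≤ 2.
Coefficient equations give f(k) = k*(k + 5)/12.
Then R = B(k−1)f/C = k*(k + 4)*(k + 5)/12, so s_k = R(k)·t_k = k*(-k - 5)/(6*(k + 2)*(k + 3)).
Verify: -2/(k**3 + 9*k**2 + 26*k + 24) matches t_k.

Yes. s_k = \frac{k \left(- k - 5\right)}{6 \left(k + 2\right) \left(k + 3\right)}.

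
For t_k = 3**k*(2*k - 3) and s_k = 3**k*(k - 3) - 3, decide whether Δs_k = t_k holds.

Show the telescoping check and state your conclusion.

valid (s_(k+1) − s_k reduces to t_k)

s_(k+1) = 3*3**k*(k - 2) - 3
s_(k+1) − s_k = 3**k*(2*k - 3)
(s_(k+1) − s_k) − t_k = 0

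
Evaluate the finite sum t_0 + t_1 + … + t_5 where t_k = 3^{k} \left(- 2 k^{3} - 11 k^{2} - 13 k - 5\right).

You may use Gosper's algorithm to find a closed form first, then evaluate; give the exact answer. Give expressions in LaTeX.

The ratio is 3*(2*k**3 + 17*k**2 + 41*k + 31)/(2*k**3 + 11*k**2 + 13*k + 5).
Take A(k)=3, B(k)=1, C(k)=k**3 + 11*k**2/2 + 13*k/2 + 5/2.
Need (3)·f(k+1) − (1)·f(k) = k**3 + 11*k**2/2 + 13*k/2 + 5/2.
From deg A=0, deg B=0, deg C=3: d=3.
A polynomial solution: f(k) = (k**3 + k**2 - k + 1)/2.
So s_k = (B(k−1)f/C)·t_k = ((k**3 + k**2 - k + 1)/(2*k**3 + 11*k**2 + 13*k + 5))·t_k = 3**k*(-k**3 - k**2 + k - 1).
s_(k+1) − s_k = 3**k*(-2*k**3 - 11*k**2 - 13*k - 5) = t_k.
Σ_(k=0)^(5) t_k = s_(6) − s_(0) = -180063 − (-1) = -180062.

Σ = -180062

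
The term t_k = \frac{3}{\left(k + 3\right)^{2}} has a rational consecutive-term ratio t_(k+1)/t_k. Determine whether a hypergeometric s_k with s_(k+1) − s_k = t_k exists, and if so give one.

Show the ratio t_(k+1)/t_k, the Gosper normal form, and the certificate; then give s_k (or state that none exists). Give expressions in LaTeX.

none — t_k is not Gosper-summable

Compute t_(k+1)/t_k: get (k + 3)**2/(k + 4)**2.
Gosper form: A/B · C(k+1)/C(k) with A=k**2 + 6*k + 9, B=k**2 + 8*k + 16, C=1.
Set up (k**2 + 6*k + 9)·f(k+1) − (k**2 + 6*k + 9)·f(k) − (1) = 0.
deg f ≤ 0 (via 2,2,0).
Put f(k) = c0: A·f(k+1) − B(k−1)·f(k) − C = -1; need -1 = 0 — inconsistent ⇒ no f, not summable.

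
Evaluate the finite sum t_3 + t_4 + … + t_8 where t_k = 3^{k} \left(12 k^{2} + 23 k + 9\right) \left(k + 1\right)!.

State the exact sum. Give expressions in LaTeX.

Σ = 2357047117368

Compute t_(k+1)/t_k: get 3*(12*k**3 + 71*k**2 + 138*k + 88)/(12*k**2 + 23*k + 9).
Gosper form: A/B · C(k+1)/C(k) with A=3*k + 6, B=1, C=k**2 + 23*k/12 + 3/4.
Set up (3*k + 6)·f(k+1) − (1)·f(k) − (k**2 + 23*k/12 + 3/4) = 0.
deg f ≤ 1 (via 1,0,2).
Solving with deg f ≤ 1: f(k) = (4*k - 3)/12.
Then R = B(k−1)f/C = (4*k - 3)/(12*k**2 + 23*k + 9), so s_k = R(k)·t_k = 3**k*(4*k - 3)*factorial(k + 1).
Δs = 3**k*(12*k**2 + 23*k + 9)*factorial(k + 1), as required.
Evaluate s at k=9 and k=3: 2357047123200 and 5832; difference 2357047117368.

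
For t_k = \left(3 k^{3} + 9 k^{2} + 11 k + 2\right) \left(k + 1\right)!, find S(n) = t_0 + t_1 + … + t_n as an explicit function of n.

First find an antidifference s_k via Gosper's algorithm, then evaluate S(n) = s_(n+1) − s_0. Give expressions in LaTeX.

S(n) = 3 n^{4} n! + 15 n^{3} n! + 23 n^{2} n! + 9 n n! - 2 n! + 4

r(k) = (3*k**4 + 24*k**3 + 74*k**2 + 101*k + 50)/(3*k**3 + 9*k**2 + 11*k + 2) after simplifying.
So A=k + 2 and B=1, with C=k**3 + 3*k**2 + 11*k/3 + 2/3.
f must satisfy (k + 2)·f(k+1) − (1)·f(k) = k**3 + 3*k**2 + 11*k/3 + 2/3.
Degrees (1,0,3) ⇒ d ≤ 2.
Coefficient equations give f(k) = (3*k**2 - 4)/3.
So s_k = (B(k−1)f/C)·t_k = ((3*k**2 - 4)/(3*k**3 + 9*k**2 + 11*k + 2))·t_k = (3*k**2 - 4)*factorial(k + 1).
Check: Δs_k = (3*k**3 + 9*k**2 + 11*k + 2)*factorial(k + 1). ✓
Telescope: S(n) = s_(n+1) − s_(0) = (3*n**2 + 6*n - 1)*factorial(n + 2) − (-4) = 3*n**4*factorial(n) + 15*n**3*factorial(n) + 23*n**2*factorial(n) + 9*n*factorial(n) - 2*factorial(n) + 4.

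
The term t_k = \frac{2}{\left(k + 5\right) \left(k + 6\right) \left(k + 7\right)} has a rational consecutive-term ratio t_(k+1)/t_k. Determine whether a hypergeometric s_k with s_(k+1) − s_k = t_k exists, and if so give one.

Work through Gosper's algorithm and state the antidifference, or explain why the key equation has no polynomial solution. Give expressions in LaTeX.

s_k = \frac{k \left(k + 11\right)}{30 \left(k + 5\right) \left(k + 6\right)}

Step 1: r(k) = (k + 5)/(k + 8).
Factor: A=k + 5; B=k + 8; C=1.
Solve (k + 5)·f(k+1) − (k + 7)·f(k) = 1.
Bound: deg f ≤ 2.
Solve for f: f(k) = k*(k + 11)/60 (degree 2 ≤ 2).
Get s_k = R·t_k = k*(k + 11)/(30*(k + 5)*(k + 6)) with R(k) = B(k−1)f(k)/C(k) = k*(k + 7)*(k + 11)/60.
Verify: 2/(k**3 + 18*k**2 + 107*k + 210) matches t_k.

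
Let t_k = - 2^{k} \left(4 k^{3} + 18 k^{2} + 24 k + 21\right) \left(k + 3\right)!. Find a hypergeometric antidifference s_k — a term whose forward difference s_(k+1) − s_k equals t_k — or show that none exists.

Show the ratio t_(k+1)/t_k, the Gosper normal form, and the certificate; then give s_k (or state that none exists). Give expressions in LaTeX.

Ratio r(k) = 2*(4*k**4 + 46*k**3 + 192*k**2 + 355*k + 268)/(4*k**3 + 18*k**2 + 24*k + 21).
Gosper form: A/B · C(k+1)/C(k) with A=2*k + 8, B=1, C=k**3 + 9*k**2/2 + 6*k + 21/4.
Set up (2*k + 8)·f(k+1) − (1)·f(k) − (k**3 + 9*k**2/2 + 6*k + 21/4) = 0.
From deg A=1, deg B=0, deg C=3: d=2.
Coefficient equations give f(k) = (2*k**2 - 2*k + 3)/4.
Then R = B(k−1)f/C = (2*k**2 - 2*k + 3)/(4*k**3 + 18*k**2 + 24*k + 21), so s_k = R(k)·t_k = -2**k*(2*k**2 - 2*k + 3)*factorial(k + 3).
Δs = -2**k*(4*k**3 + 18*k**2 + 24*k + 21)*factorial(k + 3), as required.

s_k = - 2^{k} \left(2 k^{2} - 2 k + 3\right) \left(k + 3\right)!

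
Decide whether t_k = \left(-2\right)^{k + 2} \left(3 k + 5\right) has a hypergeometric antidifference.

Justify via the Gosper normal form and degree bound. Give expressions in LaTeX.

Yes. s_k = \left(-2\right)^{k + 2} \left(- k - 1\right).

Step 1: r(k) = 2*(-3*k - 8)/(3*k + 5).
Normal form (A,B,C) = (-2, 1, k + 5/3).
Key eq: (-2)·f(k+1) = (1)·f(k) + (k + 5/3).
Degrees (0,0,1) ⇒ d ≤ 1.
Solve for f: f(k) = -(k + 1)/3 (degree 1 ≤ 1).
R(k) = B(k−1)·f(k)/C(k) = -(k + 1)/(3*k + 5); s_k = R·t_k = (-2)**(k + 2)*(-k - 1).
Check: Δs_k = (-2)**(k + 2)*(3*k + 5). ✓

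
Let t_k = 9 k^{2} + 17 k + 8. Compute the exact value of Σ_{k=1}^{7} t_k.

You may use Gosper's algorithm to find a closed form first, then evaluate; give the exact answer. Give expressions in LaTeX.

r(k) = (9*k**2 + 35*k + 34)/(9*k**2 + 17*k + 8) after simplifying.
So A=1 and B=1, with C=k**2 + 17*k/9 + 8/9.
f must satisfy (1)·f(k+1) − (1)·f(k) = k**2 + 17*k/9 + 8/9.
Degrees (0,0,2) ⇒ d ≤ 3.
A polynomial solution: f(k) = k*(k + 1)*(3*k + 1)/9.
Certificate R = B(k−1)f/C = k*(3*k + 1)/(9*k + 8) gives s_k = k*(3*k**2 + 4*k + 1).
s_(k+1) − s_k = 9*k**2 + 17*k + 8 = t_k.
Evaluate s at k=8 and k=1: 1800 and 8; difference 1792.

Σ = 1792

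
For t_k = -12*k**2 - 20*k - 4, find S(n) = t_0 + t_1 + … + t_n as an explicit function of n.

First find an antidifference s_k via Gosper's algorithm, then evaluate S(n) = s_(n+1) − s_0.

t_(k+1)/t_k = (3*k**2 + 11*k + 9)/(3*k**2 + 5*k + 1).
So A=1 and B=1, with C=k**2 + 5*k/3 + 1/3.
f must satisfy (1)·f(k+1) − (1)·f(k) = k**2 + 5*k/3 + 1/3.
deg f ≤ 3 (via 0,0,2).
Match coefficients ⇒ f(k) = k*(k**2 + k - 1)/3.
Certificate R = B(k−1)f/C = k*(k**2 + k - 1)/(3*k**2 + 5*k + 1) gives s_k = 4*k*(-k**2 - k + 1).
s_(k+1) − s_k = -12*k**2 - 20*k - 4 = t_k.
Evaluate: s_(n+1) = -4*n**3 - 16*n**2 - 16*n - 4; subtract s_(0) = 0 ⇒ S(n) = -4*n**3 - 16*n**2 - 16*n - 4.

S(n) = -4*n**3 - 16*n**2 - 16*n - 4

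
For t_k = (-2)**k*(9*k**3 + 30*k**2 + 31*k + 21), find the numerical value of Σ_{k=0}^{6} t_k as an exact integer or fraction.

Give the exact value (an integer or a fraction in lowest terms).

t_(k+1)/t_k = 2*(-9*k**3 - 57*k**2 - 118*k - 91)/(9*k**3 + 30*k**2 + 31*k + 21).
Factor: A=-2; B=1; C=k**3 + 10*k**2/3 + 31*k/9 + 7/3.
Set up (-2)·f(k+1) − (1)·f(k) − (k**3 + 10*k**2/3 + 31*k/9 + 7/3) = 0.
From deg A=0, deg B=0, deg C=3: d=3.
Solve for f: f(k) = -(3*k**3 + 4*k**2 - k + 3)/9 (degree 3 ≤ 3).
Get s_k = R·t_k = (-2)**k*(-3*k**3 - 4*k**2 + k - 3) with R(k) = B(k−1)f(k)/C(k) = -(3*k**3 + 4*k**2 - k + 3)/(9*k**3 + 30*k**2 + 31*k + 21).
Δs = (-2)**k*(9*k**3 + 30*k**2 + 31*k + 21), as required.
Sum = s_(7) − s_(0); s_(7) = 156288, s_(0) = -3 ⇒ 156291.

Σ = 156291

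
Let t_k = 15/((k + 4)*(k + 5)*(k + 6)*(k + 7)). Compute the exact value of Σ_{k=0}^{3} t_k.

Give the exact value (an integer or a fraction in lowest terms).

Σ = 5/144

Ratio r(k) = (k + 4)/(k + 8).
A = k + 4, B = k + 8, C = 1.
Set up (k + 4)·f(k+1) − (k + 7)·f(k) − (1) = 0.
From deg A=1, deg B=1, deg C=0: d=3.
Coefficient equations give f(k) = k*(k**2 + 15*k + 74)/360.
R(k) = B(k−1)·f(k)/C(k) = k*(k + 7)*(k**2 + 15*k + 74)/360; s_k = R·t_k = k*(k**2 + 15*k + 74)/(24*(k + 4)*(k + 5)*(k + 6)).
Verify: 15/(k**4 + 22*k**3 + 179*k**2 + 638*k + 840) matches t_k.
Σ_(k=0)^(3) t_k = s_(4) − s_(0) = 5/144 − (0) = 5/144.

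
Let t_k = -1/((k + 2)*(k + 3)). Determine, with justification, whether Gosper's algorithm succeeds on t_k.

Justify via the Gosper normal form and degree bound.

Yes. s_k = -k/(2*k + 4).

Step 1: r(k) = (k + 2)/(k + 4).
Gosper form: A/B · C(k+1)/C(k) with A=k + 2, B=k + 4, C=1.
Need (k + 2)·f(k+1) − (k + 3)·f(k) = 1.
deg f ≤ 1 (via 1,1,0).
Match coefficients ⇒ f(k) = k/2.
Certificate R = B(k−1)f/C = k*(k + 3)/2 gives s_k = -k/(2*k + 4).
Check: Δs_k = -1/(k**2 + 5*k + 6). ✓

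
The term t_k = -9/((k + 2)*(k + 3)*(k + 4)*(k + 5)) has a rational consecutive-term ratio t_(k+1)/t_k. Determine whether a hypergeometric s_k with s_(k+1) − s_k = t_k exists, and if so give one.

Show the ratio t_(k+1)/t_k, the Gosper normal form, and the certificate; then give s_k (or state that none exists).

s_k = k*(-k**2 - 9*k - 26)/(8*(k + 2)*(k + 3)*(k + 4))

Ratio r(k) = (k + 2)/(k + 6).
So A=k + 2 and B=k + 6, with C=1.
Key eq: (k + 2)·f(k+1) = (k + 5)·f(k) + (1).
Degrees (1,1,0) ⇒ d ≤ 3.
Coefficient equations give f(k) = k*(k**2 + 9*k + 26)/72.
Certificate R = B(k−1)f/C = k*(k + 5)*(k**2 + 9*k + 26)/72 gives s_k = k*(-k**2 - 9*k - 26)/(8*(k + 2)*(k + 3)*(k + 4)).
Verify: -9/(k**4 + 14*k**3 + 71*k**2 + 154*k + 120) matches t_k.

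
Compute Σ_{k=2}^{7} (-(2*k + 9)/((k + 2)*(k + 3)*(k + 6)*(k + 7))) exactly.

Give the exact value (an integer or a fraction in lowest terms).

Step 1: r(k) = (k + 2)*(k + 6)*(2*k + 11)/((k + 4)*(k + 8)*(2*k + 9)).
A = k + 2, B = k + 8, C = k**3 + 27*k**2/2 + 121*k/2 + 90.
Key eq: (k + 2)·f(k+1) = (k + 7)·f(k) + (k**3 + 27*k**2/2 + 121*k/2 + 90).
Degrees (1,1,3) ⇒ d ≤ 5.
Solving with deg f ≤ 5: f(k) = k*(k + 3)*(k + 4)*(k + 5)*(k + 8)/24.
Certificate R = B(k−1)f/C = k*(k + 3)*(k + 7)*(k + 8)/(12*(2*k + 9)) gives s_k = k*(-k - 8)/(12*(k**2 + 8*k + 12)).
Verify: (-2*k - 9)/(k**4 + 18*k**3 + 113*k**2 + 288*k + 252) matches t_k.
Evaluate s at k=8 and k=2: -8/105 and -5/96; difference -27/1120.

Σ = -27/1120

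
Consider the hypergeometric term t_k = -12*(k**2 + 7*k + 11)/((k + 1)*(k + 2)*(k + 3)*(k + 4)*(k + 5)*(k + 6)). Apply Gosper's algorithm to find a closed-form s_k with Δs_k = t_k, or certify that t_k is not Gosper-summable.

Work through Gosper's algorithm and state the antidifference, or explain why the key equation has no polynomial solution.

s_k = 4*k*(-k**2 - 9*k - 23)/(15*(k**3 + 9*k**2 + 23*k + 15))

Ratio r(k) = (k + 1)*(7*k + (k + 1)**2 + 18)/((k + 7)*(k**2 + 7*k + 11)).
So A=k + 1 and B=k + 7, with C=k**2 + 7*k + 11.
f must satisfy (k + 1)·f(k+1) − (k + 6)·f(k) = k**2 + 7*k + 11.
Bound: deg f ≤ 5.
Coefficient equations give f(k) = k*(k + 2)*(k + 4)*(k**2 + 9*k + 23)/45.
R(k) = B(k−1)·f(k)/C(k) = k*(k + 2)*(k + 4)*(k + 6)*(k**2 + 9*k + 23)/(45*(k**2 + 7*k + 11)); s_k = R·t_k = 4*k*(-k**2 - 9*k - 23)/(15*(k**3 + 9*k**2 + 23*k + 15)).
s_(k+1) − s_k = 12*(-k**2 - 7*k - 11)/(k**6 + 21*k**5 + 175*k**4 + 735*k**3 + 1624*k**2 + 1764*k + 720) = t_k.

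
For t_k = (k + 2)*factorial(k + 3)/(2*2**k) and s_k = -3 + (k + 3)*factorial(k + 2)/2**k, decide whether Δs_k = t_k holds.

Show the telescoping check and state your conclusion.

valid; difference matches t_k

s_(k+1) = 2**(-k - 1)*(k + 4)*factorial(k + 3) - 3
s_(k+1) − s_k = (k + 2)*factorial(k + 3)/(2*2**k)
(s_(k+1) − s_k) − t_k = 0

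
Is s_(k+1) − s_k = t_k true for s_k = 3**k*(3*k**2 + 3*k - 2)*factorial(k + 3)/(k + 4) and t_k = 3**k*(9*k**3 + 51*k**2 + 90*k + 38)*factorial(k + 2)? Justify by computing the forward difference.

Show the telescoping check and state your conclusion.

s_(k+1) = 3**(k + 1)*(3*k**2 + 9*k + 4)*factorial(k + 4)/(k + 5)
s_(k+1) − s_k = 3**k*(9*k**4 + 96*k**3 + 354*k**2 + 515*k + 202)*factorial(k + 3)/((k + 4)*(k + 5))
(s_(k+1) − s_k) − t_k = -3**k*(9*k**4 + 87*k**3 + 291*k**2 + 395*k + 154)*factorial(k + 2)/((k + 4)*(k + 5))

Invalid: residual -3**k*(9*k**4 + 87*k**3 + 291*k**2 + 395*k + 154)*factorial(k + 2)/((k + 4)*(k + 5)) ≠ 0.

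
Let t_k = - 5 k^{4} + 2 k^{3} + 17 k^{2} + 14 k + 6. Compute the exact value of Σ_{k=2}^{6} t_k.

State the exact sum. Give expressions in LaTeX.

The ratio is (5*k**4 + 18*k**3 + 7*k**2 - 34*k - 34)/(5*k**4 - 2*k**3 - 17*k**2 - 14*k - 6).
Gosper form: A/B · C(k+1)/C(k) with A=1, B=1, C=k**4 - 2*k**3/5 - 17*k**2/5 - 14*k/5 - 6/5.
f must satisfy (1)·f(k+1) − (1)·f(k) = k**4 - 2*k**3/5 - 17*k**2/5 - 14*k/5 - 6/5.
Degrees (0,0,4) ⇒ d ≤ 5.
Coefficient equations give f(k) = k*(k**4 - 3*k**3 - 3*k**2 + k - 2)/5.
Then R = B(k−1)f/C = k*(k**4 - 3*k**3 - 3*k**2 + k - 2)/(5*k**4 - 2*k**3 - 17*k**2 - 14*k - 6), so s_k = R(k)·t_k = k*(-k**4 + 3*k**3 + 3*k**2 - k + 2).
Check: Δs_k = -5*k**4 + 2*k**3 + 17*k**2 + 14*k + 6. ✓
Σ_(k=2)^(6) t_k = s_(7) − s_(2) = -8610 − (40) = -8650.

Σ = -8650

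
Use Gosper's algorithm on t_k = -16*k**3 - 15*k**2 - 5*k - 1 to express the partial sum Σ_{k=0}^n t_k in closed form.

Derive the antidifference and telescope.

t_(k+1)/t_k = (16*k**3 + 63*k**2 + 83*k + 37)/(16*k**3 + 15*k**2 + 5*k + 1).
Gosper form: A/B · C(k+1)/C(k) with A=1, B=1, C=k**3 + 15*k**2/16 + 5*k/16 + 1/16.
Key eq: (1)·f(k+1) = (1)·f(k) + (k**3 + 15*k**2/16 + 5*k/16 + 1/16).
d = 4 from the (0,0,3) case.
Solving with deg f ≤ 4: f(k) = k*(4*k**3 - 3*k**2 - k + 1)/16.
Certificate R = B(k−1)f/C = k*(4*k**3 - 3*k**2 - k + 1)/(16*k**3 + 15*k**2 + 5*k + 1) gives s_k = k*(-4*k**3 + 3*k**2 + k - 1).
Verify: -16*k**3 - 15*k**2 - 5*k - 1 matches t_k.
Evaluate: s_(n+1) = -4*n**4 - 13*n**3 - 14*n**2 - 6*n - 1; subtract s_(0) = 0 ⇒ S(n) = -4*n**4 - 13*n**3 - 14*n**2 - 6*n - 1.

S(n) = -4*n**4 - 13*n**3 - 14*n**2 - 6*n - 1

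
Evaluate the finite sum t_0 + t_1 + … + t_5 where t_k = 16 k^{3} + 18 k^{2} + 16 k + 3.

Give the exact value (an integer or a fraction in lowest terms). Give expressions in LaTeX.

Step 1: r(k) = (16*k**3 + 66*k**2 + 100*k + 53)/(16*k**3 + 18*k**2 + 16*k + 3).
Factor: A=1; B=1; C=k**3 + 9*k**2/8 + k + 3/16.
Set up (1)·f(k+1) − (1)·f(k) − (k**3 + 9*k**2/8 + k + 3/16) = 0.
d = 4 from the (0,0,3) case.
Coefficient equations give f(k) = k*(4*k**3 - 2*k**2 + 3*k - 2)/16.
Then R = B(k−1)f/C = k*(4*k**3 - 2*k**2 + 3*k - 2)/(16*k**3 + 18*k**2 + 16*k + 3), so s_k = R(k)·t_k = k*(4*k**3 - 2*k**2 + 3*k - 2).
s_(k+1) − s_k = 16*k**3 + 18*k**2 + 16*k + 3 = t_k.
Σ_(k=0)^(5) t_k = s_(6) − s_(0) = 4848 − (0) = 4848.

Σ = 4848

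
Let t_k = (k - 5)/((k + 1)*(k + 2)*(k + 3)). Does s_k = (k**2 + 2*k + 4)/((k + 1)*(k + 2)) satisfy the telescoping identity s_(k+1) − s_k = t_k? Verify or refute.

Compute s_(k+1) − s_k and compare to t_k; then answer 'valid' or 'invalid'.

s_(k+1) = (2*k + (k + 1)**2 + 6)/((k + 2)*(k + 3))
s_(k+1) − s_k = (k - 5)/(k**3 + 6*k**2 + 11*k + 6)
(s_(k+1) − s_k) − t_k = 0

valid; difference matches t_k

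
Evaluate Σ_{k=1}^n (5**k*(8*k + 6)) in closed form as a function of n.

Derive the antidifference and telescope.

Ratio r(k) = 5*(4*k + 7)/(4*k + 3).
Take A(k)=5, B(k)=1, C(k)=k + 3/4.
f must satisfy (5)·f(k+1) − (1)·f(k) = k + 3/4.
Degrees (0,0,1) ⇒ d ≤ 1.
Coefficient equations give f(k) = (2*k - 1)/8.
So s_k = (B(k−1)f/C)·t_k = ((2*k - 1)/(2*(4*k + 3)))·t_k = 5**k*(2*k - 1).
Δs = 5**k*(8*k + 6), as required.
Σ_(k=1)^n t_k = s_(n+1) − s_(1) = (5**(n + 1)*(2*n + 1)) − (5), i.e. 10*5**n*n + 5*5**n - 5.

S(n) = 10*5**n*n + 5*5**n - 5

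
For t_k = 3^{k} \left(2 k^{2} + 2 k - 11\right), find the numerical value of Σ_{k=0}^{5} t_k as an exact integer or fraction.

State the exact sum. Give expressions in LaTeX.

Compute t_(k+1)/t_k: get 3*(2*k**2 + 6*k - 7)/(2*k**2 + 2*k - 11).
Gosper form: A/B · C(k+1)/C(k) with A=3, B=1, C=k**2 + k - 11/2.
f must satisfy (3)·f(k+1) − (1)·f(k) = k**2 + k - 11/2.
d = 2 from the (0,0,2) case.
Solve for f: f(k) = (k**2 - 2*k - 4)/2 (degree 2 ≤ 2).
Get s_k = R·t_k = 3**k*(k**2 - 2*k - 4) with R(k) = B(k−1)f(k)/C(k) = (k**2 - 2*k - 4)/(2*k**2 + 2*k - 11).
Δs = 3**k*(2*k**2 + 2*k - 11), as required.
Telescoping: Σ = s_(6) − s_(0) = 14580 − (-4) = 14584.

Σ = 14584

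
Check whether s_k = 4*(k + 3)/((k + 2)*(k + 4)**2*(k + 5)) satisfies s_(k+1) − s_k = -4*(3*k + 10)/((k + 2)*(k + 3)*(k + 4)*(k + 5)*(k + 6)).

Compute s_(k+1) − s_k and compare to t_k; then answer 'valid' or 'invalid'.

Invalid: residual 4*(4*k**2 + 31*k + 58)/(k**7 + 29*k**6 + 355*k**5 + 2375*k**4 + 9364*k**3 + 21716*k**2 + 27360*k + 14400) ≠ 0.

s_(k+1) = 4*(k + 4)/((k + 3)*(k + 5)**2*(k + 6))
s_(k+1) − s_k = 4*((k + 2)*(k + 4)**3 - (k + 3)**2*(k + 5)*(k + 6))/((k + 2)*(k + 3)*(k + 4)**2*(k + 5)**2*(k + 6))
(s_(k+1) − s_k) − t_k = 4*(4*k**2 + 31*k + 58)/(k**7 + 29*k**6 + 355*k**5 + 2375*k**4 + 9364*k**3 + 21716*k**2 + 27360*k + 14400)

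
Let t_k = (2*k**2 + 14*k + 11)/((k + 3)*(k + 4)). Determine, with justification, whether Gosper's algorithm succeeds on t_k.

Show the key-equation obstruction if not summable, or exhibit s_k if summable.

Yes. s_k = k*(6*k + 5)/(3*(k + 3)).

The ratio is (k + 3)*(14*k + 2*(k + 1)**2 + 25)/((k + 5)*(2*k**2 + 14*k + 11)).
A = k + 3, B = k + 5, C = k**2 + 7*k + 11/2.
Set up (k + 3)·f(k+1) − (k + 4)·f(k) − (k**2 + 7*k + 11/2) = 0.
Bound: deg f ≤ 2.
A polynomial solution: f(k) = k*(6*k + 5)/6.
Get s_k = R·t_k = k*(6*k + 5)/(3*(k + 3)) with R(k) = B(k−1)f(k)/C(k) = k*(k + 4)*(6*k + 5)/(3*(2*k**2 + 14*k + 11)).
Δs = (2*k**2 + 14*k + 11)/(k**2 + 7*k + 12), as required.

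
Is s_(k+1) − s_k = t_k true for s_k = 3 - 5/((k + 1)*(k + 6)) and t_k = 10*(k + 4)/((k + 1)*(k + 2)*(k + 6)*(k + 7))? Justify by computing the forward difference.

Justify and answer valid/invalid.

s_(k+1) = 3 - 5/((k + 2)*(k + 7))
s_(k+1) − s_k = 10*(k + 4)/(k**4 + 16*k**3 + 83*k**2 + 152*k + 84)
(s_(k+1) − s_k) − t_k = 0

Valid — Δs_k = t_k.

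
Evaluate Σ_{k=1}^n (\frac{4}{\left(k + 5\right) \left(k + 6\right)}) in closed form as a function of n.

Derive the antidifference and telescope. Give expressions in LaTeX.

S(n) = \frac{2 n}{3 \left(n + 6\right)}

Step 1: r(k) = (k + 5)/(k + 7).
So A=k + 5 and B=k + 7, with C=1.
Need (k + 5)·f(k+1) − (k + 6)·f(k) = 1.
Bound: deg f ≤ 1.
Solving with deg f ≤ 1: f(k) = k/5.
So s_k = (B(k−1)f/C)·t_k = (k*(k + 6)/5)·t_k = 4*k/(5*(k + 5)).
s_(k+1) − s_k = 4/(k**2 + 11*k + 30) = t_k.
Telescope: S(n) = s_(n+1) − s_(1) = 4*(n + 1)/(5*(n + 6)) − (2/15) = 2*n/(3*(n + 6)).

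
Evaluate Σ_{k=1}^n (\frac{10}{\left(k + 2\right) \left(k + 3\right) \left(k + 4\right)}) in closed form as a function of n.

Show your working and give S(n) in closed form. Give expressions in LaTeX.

Ratio r(k) = (k + 2)/(k + 5).
Gosper form: A/B · C(k+1)/C(k) with A=k + 2, B=k + 5, C=1.
Key eq: (k + 2)·f(k+1) = (k + 4)·f(k) + (1).
From deg A=1, deg B=1, deg C=0: d=2.
Match coefficients ⇒ f(k) = k*(k + 5)/12.
Get s_k = R·t_k = 5*k*(k + 5)/(6*(k + 2)*(k + 3)) with R(k) = B(k−1)f(k)/C(k) = k*(k + 4)*(k + 5)/12.
Check: Δs_k = 10/(k**3 + 9*k**2 + 26*k + 24). ✓
Σ_(k=1)^n t_k = s_(n+1) − s_(1) = (5*(n**2 + 7*n + 6)/(6*(n**2 + 7*n + 12))) − (5/12), i.e. 5*n*(n + 7)/(12*(n**2 + 7*n + 12)).

S(n) = \frac{5 n \left(n + 7\right)}{12 \left(n^{2} + 7 n + 12\right)}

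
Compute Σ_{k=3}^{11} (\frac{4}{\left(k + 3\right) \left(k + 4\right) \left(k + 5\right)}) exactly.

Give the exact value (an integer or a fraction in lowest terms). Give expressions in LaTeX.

t_(k+1)/t_k = (k + 3)/(k + 6).
Take A(k)=k + 3, B(k)=k + 6, C(k)=1.
Need (k + 3)·f(k+1) − (k + 5)·f(k) = 1.
deg f ≤ 2 (via 1,1,0).
Match coefficients ⇒ f(k) = k*(k + 7)/24.
Then R = B(k−1)f/C = k*(k + 5)*(k + 7)/24, so s_k = R(k)·t_k = k*(k + 7)/(6*(k + 3)*(k + 4)).
Check: Δs_k = 4/(k**3 + 12*k**2 + 47*k + 60). ✓
Sum = s_(12) − s_(3); s_(12) = 19/120, s_(3) = 5/42 ⇒ 11/280.

Σ = 11/280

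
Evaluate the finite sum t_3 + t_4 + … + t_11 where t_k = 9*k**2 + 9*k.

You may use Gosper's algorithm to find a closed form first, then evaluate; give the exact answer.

t_(k+1)/t_k = (k + 2)/k.
So A=1 and B=1, with C=k**2 + k.
f must satisfy (1)·f(k+1) − (1)·f(k) = k**2 + k.
Bound: deg f ≤ 3.
Coefficient equations give f(k) = k*(k - 1)*(k + 1)/3.
Certificate R = B(k−1)f/C = (k - 1)/3 gives s_k = 3*k*(k**2 - 1).
Δs = 9*k*(k + 1), as required.
Sum = s_(12) − s_(3); s_(12) = 5148, s_(3) = 72 ⇒ 5076.

Σ = 5076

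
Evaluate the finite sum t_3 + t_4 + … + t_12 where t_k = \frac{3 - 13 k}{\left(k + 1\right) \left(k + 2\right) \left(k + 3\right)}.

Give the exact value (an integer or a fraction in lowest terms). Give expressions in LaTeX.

Ratio r(k) = (k + 1)*(13*k + 10)/((k + 4)*(13*k - 3)).
Take A(k)=k + 1, B(k)=k + 4, C(k)=k - 3/13.
Solve (k + 1)·f(k+1) − (k + 3)·f(k) = k - 3/13.
d = 2 from the (1,1,1) case.
A polynomial solution: f(k) = k*(5*k - 11)/26.
R(k) = B(k−1)·f(k)/C(k) = k*(k + 3)*(5*k - 11)/(2*(13*k - 3)); s_k = R·t_k = k*(11 - 5*k)/(2*(k + 1)*(k + 2)).
Verify: (3 - 13*k)/(k**3 + 6*k**2 + 11*k + 6) matches t_k.
Evaluate s at k=13 and k=3: -117/70 and -3/10; difference -48/35.

Σ = -48/35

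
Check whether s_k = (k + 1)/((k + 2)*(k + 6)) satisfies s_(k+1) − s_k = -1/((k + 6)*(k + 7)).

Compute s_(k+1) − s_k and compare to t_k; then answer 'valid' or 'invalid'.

Invalid: residual (2*k + 9)/(k**4 + 18*k**3 + 113*k**2 + 288*k + 252) ≠ 0.

s_(k+1) = (k + 2)/((k + 3)*(k + 7))
s_(k+1) − s_k = (-k**2 - 3*k + 3)/(k**4 + 18*k**3 + 113*k**2 + 288*k + 252)
(s_(k+1) − s_k) − t_k = (2*k + 9)/(k**4 + 18*k**3 + 113*k**2 + 288*k + 252)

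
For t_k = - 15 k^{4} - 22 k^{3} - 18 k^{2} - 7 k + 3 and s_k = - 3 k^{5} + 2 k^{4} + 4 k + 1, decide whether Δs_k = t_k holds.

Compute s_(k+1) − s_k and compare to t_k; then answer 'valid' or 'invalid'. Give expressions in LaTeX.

valid; difference matches t_k

s_(k+1) = 4*k - 3*(k + 1)**5 + 2*(k + 1)**4 + 5
s_(k+1) − s_k = -15*k**4 - 22*k**3 - 18*k**2 - 7*k + 3
(s_(k+1) − s_k) − t_k = 0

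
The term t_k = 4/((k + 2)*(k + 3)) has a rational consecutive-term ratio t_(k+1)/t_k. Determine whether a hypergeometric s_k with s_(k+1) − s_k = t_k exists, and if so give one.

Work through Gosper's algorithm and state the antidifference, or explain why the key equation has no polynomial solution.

s_k = 2*k/(k + 2)

Step 1: r(k) = (k + 2)/(k + 4).
So A=k + 2 and B=k + 4, with C=1.
Set up (k + 2)·f(k+1) − (k + 3)·f(k) − (1) = 0.
Bound: deg f ≤ 1.
Match coefficients ⇒ f(k) = k/2.
So s_k = (B(k−1)f/C)·t_k = (k*(k + 3)/2)·t_k = 2*k/(k + 2).
Check: Δs_k = 4/(k**2 + 5*k + 6). ✓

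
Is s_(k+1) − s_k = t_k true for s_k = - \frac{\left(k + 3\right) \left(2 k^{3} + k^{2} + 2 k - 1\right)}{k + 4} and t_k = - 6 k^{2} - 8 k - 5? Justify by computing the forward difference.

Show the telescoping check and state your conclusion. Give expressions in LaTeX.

s_(k+1) = -(k + 4)*(2*k + 2*(k + 1)**3 + (k + 1)**2 + 1)/(k + 5)
s_(k+1) − s_k = (-6*k**4 - 58*k**3 - 166*k**2 - 170*k - 79)/(k**2 + 9*k + 20)
(s_(k+1) − s_k) − t_k = (4*k**3 + 31*k**2 + 35*k + 21)/(k**2 + 9*k + 20)

Invalid: residual \frac{4 k^{3} + 31 k^{2} + 35 k + 21}{k^{2} + 9 k + 20} ≠ 0.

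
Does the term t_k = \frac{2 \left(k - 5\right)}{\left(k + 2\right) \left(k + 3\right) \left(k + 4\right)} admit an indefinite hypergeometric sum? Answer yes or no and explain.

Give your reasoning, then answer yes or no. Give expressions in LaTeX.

Compute t_(k+1)/t_k: get (k - 4)*(k + 2)/((k - 5)*(k + 5)).
Factor: A=k + 2; B=k + 5; C=k - 5.
Solve (k + 2)·f(k+1) − (k + 4)·f(k) = k - 5.
deg f ≤ 2 (via 1,1,1).
Solve for f: f(k) = -k*(k + 9)/4 (degree 2 ≤ 2).
R(k) = B(k−1)·f(k)/C(k) = -k*(k + 4)*(k + 9)/(4*(k - 5)); s_k = R·t_k = k*(-k - 9)/(2*(k + 2)*(k + 3)).
Δs = 2*(k - 5)/(k**3 + 9*k**2 + 26*k + 24), as required.

Yes. s_k = \frac{k \left(- k - 9\right)}{2 \left(k + 2\right) \left(k + 3\right)}.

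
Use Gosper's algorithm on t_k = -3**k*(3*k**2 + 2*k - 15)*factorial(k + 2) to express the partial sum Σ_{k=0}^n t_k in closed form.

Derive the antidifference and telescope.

S(n) = -3*3**n*n*factorial(n + 3) + 6*3**n*factorial(n + 3) - 6

Ratio r(k) = 3*(3*k**3 + 17*k**2 + 14*k - 30)/(3*k**2 + 2*k - 15).
Take A(k)=3*k + 9, B(k)=1, C(k)=k**2 + 2*k/3 - 5.
Set up (3*k + 9)·f(k+1) − (1)·f(k) − (k**2 + 2*k/3 - 5) = 0.
d = 1 from the (1,0,2) case.
A polynomial solution: f(k) = (k - 3)/3.
So s_k = (B(k−1)f/C)·t_k = ((k - 3)/(3*k**2 + 2*k - 15))·t_k = -3**k*(k - 3)*factorial(k + 2).
s_(k+1) − s_k = -3**k*(3*k**2 + 2*k - 15)*factorial(k + 2) = t_k.
s_(n+1) = -3**(n + 1)*(n - 2)*factorial(n + 3) and s_(0) = 6, so S(n) = -3*3**n*n*factorial(n + 3) + 6*3**n*factorial(n + 3) - 6.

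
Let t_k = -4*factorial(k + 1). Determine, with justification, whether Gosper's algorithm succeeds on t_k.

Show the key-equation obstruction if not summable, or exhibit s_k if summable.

No — t_k has no hypergeometric antidifference.

The ratio is k + 2.
So A=k + 2 and B=1, with C=1.
Solve (k + 2)·f(k+1) − (1)·f(k) = 1.
d = -1 from the (1,0,0) case.
Bound -1 < 0, so the key equation has no polynomial solution.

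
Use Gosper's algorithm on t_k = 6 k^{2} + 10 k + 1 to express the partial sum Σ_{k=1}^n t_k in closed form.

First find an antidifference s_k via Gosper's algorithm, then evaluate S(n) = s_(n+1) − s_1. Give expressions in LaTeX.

Ratio r(k) = (6*k**2 + 22*k + 17)/(6*k**2 + 10*k + 1).
Take A(k)=1, B(k)=1, C(k)=k**2 + 5*k/3 + 1/6.
Key eq: (1)·f(k+1) = (1)·f(k) + (k**2 + 5*k/3 + 1/6).
Bound: deg f ≤ 3.
Coefficient equations give f(k) = k*(2*k**2 + 2*k - 3)/6.
Certificate R = B(k−1)f/C = k*(2*k**2 + 2*k - 3)/(6*k**2 + 10*k + 1) gives s_k = k*(2*k**2 + 2*k - 3).
s_(k+1) − s_k = 6*k**2 + 10*k + 1 = t_k.
s_(n+1) = 2*n**3 + 8*n**2 + 7*n + 1 and s_(1) = 1, so S(n) = n*(2*n**2 + 8*n + 7).

S(n) = n \left(2 n^{2} + 8 n + 7\right)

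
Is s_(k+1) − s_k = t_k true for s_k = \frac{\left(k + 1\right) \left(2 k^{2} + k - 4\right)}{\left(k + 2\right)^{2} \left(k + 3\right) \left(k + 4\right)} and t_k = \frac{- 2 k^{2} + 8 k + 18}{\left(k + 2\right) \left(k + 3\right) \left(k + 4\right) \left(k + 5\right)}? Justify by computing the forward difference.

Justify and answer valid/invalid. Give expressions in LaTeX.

Invalid: residual \frac{4 k^{3} + 7 k^{2} - 33 k - 56}{k^{6} + 19 k^{5} + 147 k^{4} + 593 k^{3} + 1316 k^{2} + 1524 k + 720} ≠ 0.

s_(k+1) = (k + 2)*(k + 2*(k + 1)**2 - 3)/((k + 3)**2*(k + 4)*(k + 5))
s_(k+1) − s_k = (-2*k**4 + 2*k**3 + 53*k**2 + 105*k + 52)/(k**6 + 19*k**5 + 147*k**4 + 593*k**3 + 1316*k**2 + 1524*k + 720)
(s_(k+1) − s_k) − t_k = (4*k**3 + 7*k**2 - 33*k - 56)/(k**6 + 19*k**5 + 147*k**4 + 593*k**3 + 1316*k**2 + 1524*k + 720)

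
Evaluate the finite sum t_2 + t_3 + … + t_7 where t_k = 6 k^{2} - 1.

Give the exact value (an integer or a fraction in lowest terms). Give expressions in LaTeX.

Compute t_(k+1)/t_k: get (6*(k + 1)**2 - 1)/(6*k**2 - 1).
Normal form (A,B,C) = (1, 1, k**2 - 1/6).
Key eq: (1)·f(k+1) = (1)·f(k) + (k**2 - 1/6).
Degrees (0,0,2) ⇒ d ≤ 3.
Coefficient equations give f(k) = k**2*(2*k - 3)/6.
Get s_k = R·t_k = k**2*(2*k - 3) with R(k) = B(k−1)f(k)/C(k) = k**2*(2*k - 3)/(6*k**2 - 1).
Verify: 6*k**2 - 1 matches t_k.
Sum = s_(8) − s_(2); s_(8) = 832, s_(2) = 4 ⇒ 828.

Σ = 828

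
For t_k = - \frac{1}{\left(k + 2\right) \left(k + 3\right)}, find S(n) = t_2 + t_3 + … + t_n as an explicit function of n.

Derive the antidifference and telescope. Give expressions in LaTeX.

Ratio r(k) = (k + 2)/(k + 4).
Gosper form: A/B · C(k+1)/C(k) with A=k + 2, B=k + 4, C=1.
Set up (k + 2)·f(k+1) − (k + 3)·f(k) − (1) = 0.
d = 1 from the (1,1,0) case.
Solving with deg f ≤ 1: f(k) = k/2.
Certificate R = B(k−1)f/C = k*(k + 3)/2 gives s_k = -k/(2*k + 4).
Verify: -1/(k**2 + 5*k + 6) matches t_k.
Evaluate: s_(n+1) = (-n - 1)/(2*(n + 3)); subtract s_(2) = -1/4 ⇒ S(n) = (1 - n)/(4*(n + 3)).

S(n) = \frac{1 - n}{4 \left(n + 3\right)}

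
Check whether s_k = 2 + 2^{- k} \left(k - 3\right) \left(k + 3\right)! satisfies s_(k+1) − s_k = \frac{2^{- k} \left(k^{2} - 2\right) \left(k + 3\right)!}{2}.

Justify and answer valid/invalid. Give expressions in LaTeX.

Valid: the claim telescopes to t_k.

s_(k+1) = 2**(-k - 1)*(k - 2)*factorial(k + 4) + 2
s_(k+1) − s_k = (k**2 - 2)*factorial(k + 3)/(2*2**k)
(s_(k+1) − s_k) − t_k = 0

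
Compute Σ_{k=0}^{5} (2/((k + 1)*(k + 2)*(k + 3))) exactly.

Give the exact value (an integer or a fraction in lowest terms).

Σ = 27/56

t_(k+1)/t_k = (k + 1)/(k + 4).
Gosper form: A/B · C(k+1)/C(k) with A=k + 1, B=k + 4, C=1.
Solve (k + 1)·f(k+1) − (k + 3)·f(k) = 1.
deg f ≤ 2 (via 1,1,0).
A polynomial solution: f(k) = k*(k + 3)/4.
Then R = B(k−1)f/C = k*(k + 3)**2/4, so s_k = R(k)·t_k = k*(k + 3)/(2*(k + 1)*(k + 2)).
s_(k+1) − s_k = 2/(k**3 + 6*k**2 + 11*k + 6) = t_k.
Evaluate s at k=6 and k=0: 27/56 and 0; difference 27/56.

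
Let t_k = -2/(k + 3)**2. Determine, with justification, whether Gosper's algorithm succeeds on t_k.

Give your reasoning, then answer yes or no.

Step 1: r(k) = (k + 3)**2/(k + 4)**2.
Normal form (A,B,C) = (k**2 + 6*k + 9, k**2 + 8*k + 16, 1).
Set up (k**2 + 6*k + 9)·f(k+1) − (k**2 + 6*k + 9)·f(k) − (1) = 0.
d = 0 from the (2,2,0) case.
Write f(k) = c0. Then LHS − RHS = -1, requiring -1 = 0: contradictory. No certificate.

No — key equation has no polynomial f.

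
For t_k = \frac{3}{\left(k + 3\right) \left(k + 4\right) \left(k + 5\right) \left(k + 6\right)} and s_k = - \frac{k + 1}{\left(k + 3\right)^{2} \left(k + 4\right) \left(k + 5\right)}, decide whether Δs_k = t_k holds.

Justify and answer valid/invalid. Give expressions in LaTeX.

Invalid: residual \frac{2 \left(- 4 k - 15\right)}{k^{6} + 25 k^{5} + 257 k^{4} + 1391 k^{3} + 4182 k^{2} + 6624 k + 4320} ≠ 0.

s_(k+1) = (-k - 2)/((k + 4)**2*(k + 5)*(k + 6))
s_(k+1) − s_k = ((k + 1)*(k + 4)*(k + 6) - (k + 2)*(k + 3)**2)/((k + 3)**2*(k + 4)**2*(k + 5)*(k + 6))
(s_(k+1) − s_k) − t_k = 2*(-4*k - 15)/(k**6 + 25*k**5 + 257*k**4 + 1391*k**3 + 4182*k**2 + 6624*k + 4320)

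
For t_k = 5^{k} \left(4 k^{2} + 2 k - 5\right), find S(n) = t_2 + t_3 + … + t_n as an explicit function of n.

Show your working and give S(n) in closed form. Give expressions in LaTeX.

S(n) = 5^{n + 1} \left(n^{2} - 1\right)

r(k) = 5*(4*k**2 + 10*k + 1)/(4*k**2 + 2*k - 5) after simplifying.
Take A(k)=5, B(k)=1, C(k)=k**2 + k/2 - 5/4.
f must satisfy (5)·f(k+1) − (1)·f(k) = k**2 + k/2 - 5/4.
From deg A=0, deg B=0, deg C=2: d=2.
A polynomial solution: f(k) = k*(k - 2)/4.
So s_k = (B(k−1)f/C)·t_k = (k*(k - 2)/(4*k**2 + 2*k - 5))·t_k = 5**k*k*(k - 2).
Δs = 5**k*(4*k**2 + 2*k - 5), as required.
Σ_(k=2)^n t_k = s_(n+1) − s_(2) = (5**(n + 1)*(n**2 - 1)) − (0), i.e. 5**(n + 1)*(n**2 - 1).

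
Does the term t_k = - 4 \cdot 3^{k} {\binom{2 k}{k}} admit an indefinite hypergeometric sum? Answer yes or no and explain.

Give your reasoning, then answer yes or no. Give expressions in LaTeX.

r(k) = 6*(2*k + 1)/(k + 1) after simplifying.
Take A(k)=12*k + 6, B(k)=k + 1, C(k)=1.
Key eq: (12*k + 6)·f(k+1) = (k)·f(k) + (1).
Bound: deg f ≤ -1.
deg f ≤ -1 is impossible — no certificate.

No — negative degree bound, so no certificate f.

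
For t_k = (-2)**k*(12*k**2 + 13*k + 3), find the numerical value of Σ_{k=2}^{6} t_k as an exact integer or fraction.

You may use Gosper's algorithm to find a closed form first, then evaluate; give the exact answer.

Step 1: r(k) = 2*(-12*k**2 - 37*k - 28)/(12*k**2 + 13*k + 3).
Gosper form: A/B · C(k+1)/C(k) with A=-2, B=1, C=k**2 + 13*k/12 + 1/4.
Key eq: (-2)·f(k+1) = (1)·f(k) + (k**2 + 13*k/12 + 1/4).
Degrees (0,0,2) ⇒ d ≤ 2.
Coefficient equations give f(k) = -(4*k**2 - k - 1)/12.
R(k) = B(k−1)·f(k)/C(k) = -(4*k**2 - k - 1)/((3*k + 1)*(4*k + 3)); s_k = R·t_k = (-2)**k*(-4*k**2 + k + 1).
Δs = (-2)**k*(12*k**2 + 13*k + 3), as required.
Telescoping: Σ = s_(7) − s_(2) = 24064 − (-52) = 24116.

Σ = 24116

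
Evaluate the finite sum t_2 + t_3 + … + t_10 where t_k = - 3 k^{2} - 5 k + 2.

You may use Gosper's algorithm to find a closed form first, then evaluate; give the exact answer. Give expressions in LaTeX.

Ratio r(k) = (3*k**2 + 11*k + 6)/(3*k**2 + 5*k - 2).
So A=1 and B=1, with C=k**2 + 5*k/3 - 2/3.
Key eq: (1)·f(k+1) = (1)·f(k) + (k**2 + 5*k/3 - 2/3).
Degrees (0,0,2) ⇒ d ≤ 3.
Coefficient equations give f(k) = k*(k**2 + k - 4)/3.
Then R = B(k−1)f/C = k*(k**2 + k - 4)/((k + 2)*(3*k - 1)), so s_k = R(k)·t_k = k*(-k**2 - k + 4).
s_(k+1) − s_k = -3*k**2 - 5*k + 2 = t_k.
Sum = s_(11) − s_(2); s_(11) = -1408, s_(2) = -4 ⇒ -1404.

Σ = -1404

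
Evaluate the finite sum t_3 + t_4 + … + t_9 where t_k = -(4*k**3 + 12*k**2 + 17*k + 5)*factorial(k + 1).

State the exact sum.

Compute t_(k+1)/t_k: get (4*k**4 + 32*k**3 + 101*k**2 + 144*k + 76)/(4*k**3 + 12*k**2 + 17*k + 5).
Normal form (A,B,C) = (k + 2, 1, k**3 + 3*k**2 + 17*k/4 + 5/4).
f must satisfy (k + 2)·f(k+1) − (1)·f(k) = k**3 + 3*k**2 + 17*k/4 + 5/4.
deg f ≤ 2 (via 1,0,3).
Match coefficients ⇒ f(k) = (4*k**2 - 3)/4.
Certificate R = B(k−1)f/C = (4*k**2 - 3)/(4*k**3 + 12*k**2 + 17*k + 5) gives s_k = -(4*k**2 - 3)*factorial(k + 1).
Δs = -(4*k**3 + 12*k**2 + 17*k + 5)*factorial(k + 1), as required.
Σ_(k=3)^(9) t_k = s_(10) − s_(3) = -15846969600 − (-792) = -15846968808.

Σ = -15846968808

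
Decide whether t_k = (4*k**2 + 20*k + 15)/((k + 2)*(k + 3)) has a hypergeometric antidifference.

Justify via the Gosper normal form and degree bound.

Yes. s_k = k*(8*k + 7)/(2*(k + 2)).

Ratio r(k) = (k + 2)*(20*k + 4*(k + 1)**2 + 35)/((k + 4)*(4*k**2 + 20*k + 15)).
Gosper form: A/B · C(k+1)/C(k) with A=k + 2, B=k + 4, C=k**2 + 5*k + 15/4.
Need (k + 2)·f(k+1) − (k + 3)·f(k) = k**2 + 5*k + 15/4.
Bound: deg f ≤ 2.
Coefficient equations give f(k) = k*(8*k + 7)/8.
So s_k = (B(k−1)f/C)·t_k = (k*(k + 3)*(8*k + 7)/(2*(4*k**2 + 20*k + 15)))·t_k = k*(8*k + 7)/(2*(k + 2)).
Verify: (4*k**2 + 20*k + 15)/(k**2 + 5*k + 6) matches t_k.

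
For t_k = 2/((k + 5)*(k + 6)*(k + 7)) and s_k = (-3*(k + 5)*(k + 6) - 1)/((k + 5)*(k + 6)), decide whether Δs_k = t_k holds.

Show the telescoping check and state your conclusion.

s_(k+1) = (-3*(k + 6)*(k + 7) - 1)/((k + 6)*(k + 7))
s_(k+1) − s_k = 2/(k**3 + 18*k**2 + 107*k + 210)
(s_(k+1) − s_k) − t_k = 0

valid; difference matches t_k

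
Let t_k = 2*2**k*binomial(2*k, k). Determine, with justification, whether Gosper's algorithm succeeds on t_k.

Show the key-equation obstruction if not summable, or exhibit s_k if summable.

r(k) = 4*(2*k + 1)/(k + 1) after simplifying.
So A=8*k + 4 and B=k + 1, with C=1.
Key eq: (8*k + 4)·f(k+1) = (k)·f(k) + (1).
Bound: deg f ≤ -1.
d = -1 < 0 ⇒ no nonzero polynomial f; not summable.

No — t_k has no hypergeometric antidifference.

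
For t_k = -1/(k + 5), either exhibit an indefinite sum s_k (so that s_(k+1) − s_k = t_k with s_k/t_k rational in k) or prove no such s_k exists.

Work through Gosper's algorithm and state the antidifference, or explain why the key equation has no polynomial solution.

none — t_k is not Gosper-summable

t_(k+1)/t_k = (k + 5)/(k + 6).
Gosper form: A/B · C(k+1)/C(k) with A=k + 5, B=k + 6, C=1.
Key eq: (k + 5)·f(k+1) = (k + 5)·f(k) + (1).
d = 0 from the (1,1,0) case.
f = c0 ⇒ A·f(k+1) − B(k−1)·f(k) − C = -1. The system {-1 = 0} is inconsistent; no antidifference.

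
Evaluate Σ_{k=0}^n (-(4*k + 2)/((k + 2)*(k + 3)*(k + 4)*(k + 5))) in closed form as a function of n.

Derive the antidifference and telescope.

S(n) = (-n**3 - 12*n**2 - 23*n - 12)/(12*(n**3 + 12*n**2 + 47*n + 60))

Ratio r(k) = (k + 2)*(2*k + 3)/((k + 6)*(2*k + 1)).
Normal form (A,B,C) = (k + 2, k + 6, k + 1/2).
Key eq: (k + 2)·f(k+1) = (k + 5)·f(k) + (k + 1/2).
Degrees (1,1,1) ⇒ d ≤ 3.
Solving with deg f ≤ 3: f(k) = k*(k**2 + 9*k + 2)/48.
So s_k = (B(k−1)f/C)·t_k = (k*(k + 5)*(k**2 + 9*k + 2)/(24*(2*k + 1)))·t_k = -k*(k**2 + 9*k + 2)/(12*(k + 2)*(k + 3)*(k + 4)).
Δs = 2*(-2*k - 1)/(k**4 + 14*k**3 + 71*k**2 + 154*k + 120), as required.
Evaluate: s_(n+1) = (-n**3 - 12*n**2 - 23*n - 12)/(12*(n**3 + 12*n**2 + 47*n + 60)); subtract s_(0) = 0 ⇒ S(n) = (-n**3 - 12*n**2 - 23*n - 12)/(12*(n**3 + 12*n**2 + 47*n + 60)).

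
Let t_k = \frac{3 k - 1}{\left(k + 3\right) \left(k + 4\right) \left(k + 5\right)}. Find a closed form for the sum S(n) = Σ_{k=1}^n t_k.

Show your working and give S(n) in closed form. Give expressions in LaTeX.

Ratio r(k) = (k + 3)*(3*k + 2)/((k + 6)*(3*k - 1)).
Factor: A=k + 3; B=k + 6; C=k - 1/3.
Set up (k + 3)·f(k+1) − (k + 5)·f(k) − (k - 1/3) = 0.
From deg A=1, deg B=1, deg C=1: d=2.
A polynomial solution: f(k) = k*(k - 2)/9.
So s_k = (B(k−1)f/C)·t_k = (k*(k - 2)*(k + 5)/(3*(3*k - 1)))·t_k = k*(k - 2)/(3*(k + 3)*(k + 4)).
Verify: (3*k - 1)/(k**3 + 12*k**2 + 47*k + 60) matches t_k.
Σ_(k=1)^n t_k = s_(n+1) − s_(1) = ((n**2 - 1)/(3*(n**2 + 9*n + 20))) − (-1/60), i.e. n*(7*n + 3)/(20*(n**2 + 9*n + 20)).

S(n) = \frac{n \left(7 n + 3\right)}{20 \left(n^{2} + 9 n + 20\right)}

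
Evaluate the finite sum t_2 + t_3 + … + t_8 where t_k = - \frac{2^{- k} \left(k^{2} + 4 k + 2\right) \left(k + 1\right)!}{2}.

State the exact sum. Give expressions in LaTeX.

r(k) = (k + 2)*(4*k + (k + 1)**2 + 6)/(2*(k**2 + 4*k + 2)) after simplifying.
Gosper form: A/B · C(k+1)/C(k) with A=k/2 + 1, B=1, C=k**2 + 4*k + 2.
Solve (k/2 + 1)·f(k+1) − (1)·f(k) = k**2 + 4*k + 2.
From deg A=1, deg B=0, deg C=2: d=1.
Coefficient equations give f(k) = 2*(k + 3).
Then R = B(k−1)f/C = 2*(k + 3)/(k**2 + 4*k + 2), so s_k = R(k)·t_k = -(k + 3)*factorial(k + 1)/2**k.
Verify: -(k**2 + 4*k + 2)*factorial(k + 1)/(2*2**k) matches t_k.
Telescoping: Σ = s_(9) − s_(2) = -85050 − (-15/2) = -170085/2.

Σ = -170085/2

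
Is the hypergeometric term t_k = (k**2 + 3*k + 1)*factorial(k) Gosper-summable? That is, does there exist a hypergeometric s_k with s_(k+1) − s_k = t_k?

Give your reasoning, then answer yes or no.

Yes. s_k = (k + 2)*factorial(k).

Step 1: r(k) = (k + 1)*(3*k + (k + 1)**2 + 4)/(k**2 + 3*k + 1).
So A=k + 1 and B=1, with C=k**2 + 3*k + 1.
Key eq: (k + 1)·f(k+1) = (1)·f(k) + (k**2 + 3*k + 1).
d = 1 from the (1,0,2) case.
Solving with deg f ≤ 1: f(k) = k + 2.
Then R = B(k−1)f/C = (k + 2)/(k**2 + 3*k + 1), so s_k = R(k)·t_k = (k + 2)*factorial(k).
Δs = (k**2 + 3*k + 1)*factorial(k), as required.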